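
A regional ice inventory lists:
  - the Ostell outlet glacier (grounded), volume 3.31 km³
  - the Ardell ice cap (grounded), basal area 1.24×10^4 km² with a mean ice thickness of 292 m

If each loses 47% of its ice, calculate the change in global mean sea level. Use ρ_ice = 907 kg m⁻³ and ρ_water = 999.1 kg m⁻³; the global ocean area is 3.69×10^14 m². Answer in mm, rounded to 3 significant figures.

Ostell: 0.47 × 3.31 km³ × (907/999.1) = 1.412 km³ of water.
Ardell: ice volume = 1.24×10^4 km² × 292 m = 3621 km³; 0.47 × 3621 × (907/999.1) = 1545 km³ of water.
Total added water ≈ 1.546×10^12 m³ over 3.69×10^14 m² → Δh = 4.19×10^-3 m = 4.19 mm.

≈ 4.19 mm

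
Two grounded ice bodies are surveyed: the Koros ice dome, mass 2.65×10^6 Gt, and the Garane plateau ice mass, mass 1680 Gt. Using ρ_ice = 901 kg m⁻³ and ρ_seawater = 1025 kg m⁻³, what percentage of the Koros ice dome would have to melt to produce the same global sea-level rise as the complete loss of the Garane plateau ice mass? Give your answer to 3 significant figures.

≈ 0.0634 %

Equal sea-level rise means equal mass of meltwater, i.e. equal mass of ice lost.
Ice mass of Garane: 1.680×10^15 kg; ice mass of Koros: 2.650×10^18 kg.
Fraction required = 1.680×10^15 / 2.650×10^18 = 6.34×10^-4 → 0.0634 %.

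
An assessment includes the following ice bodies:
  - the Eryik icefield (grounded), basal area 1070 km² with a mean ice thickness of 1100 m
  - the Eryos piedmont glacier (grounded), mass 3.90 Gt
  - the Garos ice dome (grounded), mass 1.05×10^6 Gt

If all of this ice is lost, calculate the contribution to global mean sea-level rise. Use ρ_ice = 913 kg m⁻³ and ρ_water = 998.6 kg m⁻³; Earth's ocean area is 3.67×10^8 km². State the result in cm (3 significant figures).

≈ 287 cm

Eryik: ice volume = 1070 km² × 1100 m = 1177 km³; 1177 × (913/998.6) = 1076 km³ of water.
Eryos: 3.90 Gt = 3.900×10^12 kg; dividing by ρ_w = 998.6 kg m⁻³ gives 3.905×10^9 m³ of water.
Garos: 1.05×10^6 Gt = 1.050×10^18 kg; dividing by ρ_w = 998.6 kg m⁻³ gives 1.051×10^15 m³ of water.
Total added water ≈ 1.053×10^15 m³ over 3.67×10^14 m² → Δh = 2.87 m = 287 cm.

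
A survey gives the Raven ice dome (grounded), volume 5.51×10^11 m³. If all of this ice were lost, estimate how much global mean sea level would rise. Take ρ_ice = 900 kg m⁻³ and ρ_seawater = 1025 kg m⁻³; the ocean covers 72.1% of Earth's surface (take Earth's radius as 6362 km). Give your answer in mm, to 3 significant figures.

≈ 1.32 mm

Raven: 5.51×10^11 m³ × (900/1025) = 4.838×10^11 m³ of water.
Spread over 3.67×10^14 m² of ocean, Δh = 4.838×10^11 / 3.67×10^14 = 1.32×10^-3 m = 1.32 mm.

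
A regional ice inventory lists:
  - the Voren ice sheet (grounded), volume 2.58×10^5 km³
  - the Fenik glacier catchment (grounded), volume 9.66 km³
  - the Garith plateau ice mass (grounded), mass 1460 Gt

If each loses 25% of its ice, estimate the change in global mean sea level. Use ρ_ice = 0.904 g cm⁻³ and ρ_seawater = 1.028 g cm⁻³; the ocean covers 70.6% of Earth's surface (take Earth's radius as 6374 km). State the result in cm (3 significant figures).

≈ 15.8 cm

Voren: 0.25 × 2.58×10^5 km³ × (904/1028) = 5.672×10^4 km³ of water.
Fenik: 0.25 × 9.66 km³ × (904/1028) = 2.124 km³ of water.
Garith: 0.25 × 1460 Gt = 3.650×10^14 kg; dividing by ρ_w = 1.028 g cm⁻³ = 1028 kg m⁻³ gives 3.551×10^11 m³ of water.
Total added water ≈ 5.708×10^13 m³ over 3.60×10^14 m² → Δh = 0.158 m = 15.8 cm.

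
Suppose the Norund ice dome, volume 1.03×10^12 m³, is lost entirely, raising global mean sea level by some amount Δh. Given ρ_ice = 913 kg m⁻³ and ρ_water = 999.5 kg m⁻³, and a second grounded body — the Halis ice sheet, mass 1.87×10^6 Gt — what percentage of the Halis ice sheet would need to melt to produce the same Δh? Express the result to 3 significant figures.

Equal sea-level rise means equal mass of meltwater, i.e. equal mass of ice lost.
Ice mass of Norund: 9.404×10^14 kg; ice mass of Halis: 1.870×10^18 kg.
Fraction required = 9.404×10^14 / 1.870×10^18 = 5.03×10^-4 → 0.0503 %.

≈ 0.0503 %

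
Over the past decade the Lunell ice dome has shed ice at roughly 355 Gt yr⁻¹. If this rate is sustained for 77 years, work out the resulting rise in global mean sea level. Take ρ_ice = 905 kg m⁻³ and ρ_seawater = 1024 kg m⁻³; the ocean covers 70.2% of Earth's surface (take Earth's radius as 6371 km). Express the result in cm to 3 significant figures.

Total mass lost = 355 Gt/yr × 77 yr = 2.734×10^4 Gt = 2.734×10^16 kg.
ρ_w = 1024 kg m⁻³, so water volume = 2.734×10^16 / 1024 = 2.669×10^13 m³.
Δh = 2.669×10^13 / 3.58×10^14 = 0.0746 m = 7.46 cm.

≈ 7.46 cm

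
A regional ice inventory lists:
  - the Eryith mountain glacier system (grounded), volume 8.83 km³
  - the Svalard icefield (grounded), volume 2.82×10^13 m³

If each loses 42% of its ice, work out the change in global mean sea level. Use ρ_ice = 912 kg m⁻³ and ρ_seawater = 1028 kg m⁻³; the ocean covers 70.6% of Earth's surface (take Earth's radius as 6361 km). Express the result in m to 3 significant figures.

Eryith: 0.42 × 8.83 km³ × (912/1028) = 3.290 km³ of water.
Svalard: 0.42 × 2.82×10^13 m³ × (912/1028) = 1.051×10^13 m³ of water.
Total added water ≈ 1.051×10^13 m³ over 3.59×10^14 m² → Δh = 0.0293 m.

≈ 0.0293 m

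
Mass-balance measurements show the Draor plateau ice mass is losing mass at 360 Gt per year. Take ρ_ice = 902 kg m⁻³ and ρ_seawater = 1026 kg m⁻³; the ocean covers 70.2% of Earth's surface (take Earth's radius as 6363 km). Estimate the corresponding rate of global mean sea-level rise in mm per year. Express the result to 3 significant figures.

≈ 0.982 mm/yr

ρ_w = 1026 kg m⁻³. Annual water volume added = 360 Gt / ρ_w = 3.600×10^14 kg / 1026 kg m⁻³ = 3.509×10^11 m³.
Δh per year = 3.509×10^11 / 3.57×10^14 = 9.82×10^-4 m = 0.982 mm.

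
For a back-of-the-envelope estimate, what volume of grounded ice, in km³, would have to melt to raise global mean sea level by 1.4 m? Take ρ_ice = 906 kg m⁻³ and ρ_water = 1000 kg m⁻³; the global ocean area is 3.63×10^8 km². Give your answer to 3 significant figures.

Required water volume = Δh × A = 1.4 m × 3.63×10^14 m² = 5.082×10^14 m³ = 5.082×10^5 km³.
Ice volume = water volume × ρ_w/ρ_ice = 5.082×10^5 × 1000/906 = 5.61×10^5 km³.

≈ 5.61×10^5 km³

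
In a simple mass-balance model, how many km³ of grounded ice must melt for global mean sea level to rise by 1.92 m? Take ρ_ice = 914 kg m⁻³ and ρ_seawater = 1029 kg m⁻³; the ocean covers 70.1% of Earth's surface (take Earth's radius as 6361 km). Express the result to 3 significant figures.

Required water volume = Δh × A = 1.92 m × 3.56×10^14 m² = 6.844×10^14 m³ = 6.844×10^5 km³.
Ice volume = water volume × ρ_w/ρ_ice = 6.844×10^5 × 1029/914 = 7.70×10^5 km³.

≈ 7.70×10^5 km³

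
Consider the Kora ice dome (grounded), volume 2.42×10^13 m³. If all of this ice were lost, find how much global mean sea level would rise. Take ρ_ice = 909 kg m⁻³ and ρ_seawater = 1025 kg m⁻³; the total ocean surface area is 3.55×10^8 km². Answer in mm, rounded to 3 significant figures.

≈ 60.5 mm

Kora: 2.42×10^13 m³ × (909/1025) = 2.146×10^13 m³ of water.
Spread over 3.55×10^14 m² of ocean, Δh = 2.146×10^13 / 3.55×10^14 = 0.0605 m = 60.5 mm.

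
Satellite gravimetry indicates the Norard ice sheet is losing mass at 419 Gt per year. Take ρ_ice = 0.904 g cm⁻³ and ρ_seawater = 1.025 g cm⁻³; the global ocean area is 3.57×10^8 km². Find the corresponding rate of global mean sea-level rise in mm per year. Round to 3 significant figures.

≈ 1.15 mm/yr

ρ_w = 1.025 g cm⁻³ = 1025 kg m⁻³. Annual water volume added = 419 Gt / ρ_w = 4.190×10^14 kg / 1025 kg m⁻³ = 4.088×10^11 m³.
Δh per year = 4.088×10^11 / 3.57×10^14 = 1.15×10^-3 m = 1.15 mm.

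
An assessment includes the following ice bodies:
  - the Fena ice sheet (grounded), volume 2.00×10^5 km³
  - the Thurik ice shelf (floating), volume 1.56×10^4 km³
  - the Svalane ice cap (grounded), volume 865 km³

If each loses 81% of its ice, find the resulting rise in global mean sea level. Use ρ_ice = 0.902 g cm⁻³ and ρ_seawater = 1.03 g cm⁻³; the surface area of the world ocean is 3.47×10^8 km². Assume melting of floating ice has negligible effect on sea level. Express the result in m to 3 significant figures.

≈ 0.411 m

Fena: 0.81 × 2.00×10^5 km³ × (902/1030) = 1.419×10^5 km³ of water.
The Thurik ice shelf is floating and already displaces its own weight of water, so its melt adds essentially nothing to sea level.
Svalane: 0.81 × 865 km³ × (902/1030) = 613.6 km³ of water.
Total added water ≈ 1.425×10^14 m³ over 3.47×10^14 m² → Δh = 0.411 m.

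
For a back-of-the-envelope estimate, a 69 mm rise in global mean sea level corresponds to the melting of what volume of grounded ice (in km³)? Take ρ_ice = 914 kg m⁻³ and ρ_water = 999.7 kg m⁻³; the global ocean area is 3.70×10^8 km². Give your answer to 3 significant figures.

Required water volume = Δh × A = 0.069 m × 3.70×10^14 m² = 2.553×10^13 m³ = 2.553×10^4 km³.
Ice volume = water volume × ρ_w/ρ_ice = 2.553×10^4 × 999.7/914 = 2.79×10^4 km³.

≈ 2.79×10^4 km³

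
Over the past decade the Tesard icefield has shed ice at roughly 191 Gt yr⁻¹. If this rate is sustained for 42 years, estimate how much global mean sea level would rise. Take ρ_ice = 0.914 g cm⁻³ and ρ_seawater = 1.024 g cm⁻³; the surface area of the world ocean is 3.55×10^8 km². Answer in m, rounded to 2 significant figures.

≈ 0.022 m

Total mass lost = 191 Gt/yr × 42 yr = 8022 Gt = 8.022×10^15 kg.
ρ_w = 1.024 g cm⁻³ = 1024 kg m⁻³, so water volume = 8.022×10^15 / 1024 = 7.834×10^12 m³.
Δh = 7.834×10^12 / 3.55×10^14 = 0.0221 m.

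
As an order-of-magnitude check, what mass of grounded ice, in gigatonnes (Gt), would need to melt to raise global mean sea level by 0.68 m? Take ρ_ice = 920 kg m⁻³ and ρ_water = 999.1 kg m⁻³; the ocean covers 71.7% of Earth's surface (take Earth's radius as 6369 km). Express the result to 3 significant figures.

Required water volume = Δh × A = 0.68 m × 3.65×10^14 m² = 2.485×10^14 m³.
ρ_w = 999.1 kg m⁻³, so the mass of water = 2.485×10^14 m³ × 999.1 kg m⁻³ = 2.483×10^17 kg = 2.48×10^5 Gt (and the same mass of ice, by conservation).

≈ 2.48×10^5 Gt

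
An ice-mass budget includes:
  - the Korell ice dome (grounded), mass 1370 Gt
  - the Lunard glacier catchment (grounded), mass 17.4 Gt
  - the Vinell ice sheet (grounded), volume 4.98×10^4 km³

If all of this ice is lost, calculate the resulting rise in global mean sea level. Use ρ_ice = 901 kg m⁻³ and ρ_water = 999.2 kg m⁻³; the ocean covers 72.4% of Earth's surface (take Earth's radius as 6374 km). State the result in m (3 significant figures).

≈ 0.125 m

Korell: 1370 Gt = 1.370×10^15 kg; dividing by ρ_w = 999.2 kg m⁻³ gives 1.371×10^12 m³ of water.
Lunard: 17.4 Gt = 1.740×10^13 kg; dividing by ρ_w = 999.2 kg m⁻³ gives 1.741×10^10 m³ of water.
Vinell: 4.98×10^4 km³ × (901/999.2) = 4.491×10^4 km³ of water.
Total added water ≈ 4.629×10^13 m³ over 3.70×10^14 m² → Δh = 0.125 m.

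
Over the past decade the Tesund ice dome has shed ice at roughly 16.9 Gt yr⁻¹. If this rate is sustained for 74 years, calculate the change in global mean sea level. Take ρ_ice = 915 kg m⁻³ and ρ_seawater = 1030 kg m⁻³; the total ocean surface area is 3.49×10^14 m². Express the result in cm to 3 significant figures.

Total mass lost = 16.9 Gt/yr × 74 yr = 1251 Gt = 1.251×10^15 kg.
ρ_w = 1030 kg m⁻³, so water volume = 1.251×10^15 / 1030 = 1.214×10^12 m³.
Δh = 1.214×10^12 / 3.49×10^14 = 3.48×10^-3 m = 0.348 cm.

≈ 0.348 cm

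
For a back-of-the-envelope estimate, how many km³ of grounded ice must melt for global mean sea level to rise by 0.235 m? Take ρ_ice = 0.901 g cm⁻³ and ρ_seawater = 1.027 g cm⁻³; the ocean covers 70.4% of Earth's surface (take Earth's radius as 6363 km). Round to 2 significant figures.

Required water volume = Δh × A = 0.235 m × 3.58×10^14 m² = 8.417×10^13 m³ = 8.417×10^4 km³.
Ice volume = water volume × ρ_w/ρ_ice = 8.417×10^4 × 1027/901 = 9.6×10^4 km³.

≈ 9.6×10^4 km³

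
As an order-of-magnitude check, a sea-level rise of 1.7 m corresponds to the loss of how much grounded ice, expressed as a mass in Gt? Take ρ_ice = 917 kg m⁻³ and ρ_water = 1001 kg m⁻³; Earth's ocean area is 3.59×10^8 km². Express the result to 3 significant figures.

Required water volume = Δh × A = 1.7 m × 3.59×10^14 m² = 6.103×10^14 m³.
ρ_w = 1001 kg m⁻³, so the mass of water = 6.103×10^14 m³ × 1001 kg m⁻³ = 6.109×10^17 kg = 6.11×10^5 Gt (and the same mass of ice, by conservation).

≈ 6.11×10^5 Gt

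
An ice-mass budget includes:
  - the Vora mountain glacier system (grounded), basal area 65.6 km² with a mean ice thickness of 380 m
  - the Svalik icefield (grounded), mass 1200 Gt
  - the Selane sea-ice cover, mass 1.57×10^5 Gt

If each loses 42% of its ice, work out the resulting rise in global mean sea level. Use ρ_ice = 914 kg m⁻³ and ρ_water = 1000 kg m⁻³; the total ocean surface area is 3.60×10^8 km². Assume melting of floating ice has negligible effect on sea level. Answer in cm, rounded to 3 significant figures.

≈ 0.143 cm

Vora: ice volume = 65.6 km² × 380 m = 24.93 km³; 0.42 × 24.93 × (914/1000) = 9.569 km³ of water.
Svalik: 0.42 × 1200 Gt = 5.040×10^14 kg; dividing by ρ_w = 1000 kg m⁻³ gives 5.040×10^11 m³ of water.
The Selane sea-ice cover is floating and already displaces its own weight of water, so its melt adds essentially nothing to sea level.
Total added water ≈ 5.136×10^11 m³ over 3.60×10^14 m² → Δh = 1.43×10^-3 m = 0.143 cm.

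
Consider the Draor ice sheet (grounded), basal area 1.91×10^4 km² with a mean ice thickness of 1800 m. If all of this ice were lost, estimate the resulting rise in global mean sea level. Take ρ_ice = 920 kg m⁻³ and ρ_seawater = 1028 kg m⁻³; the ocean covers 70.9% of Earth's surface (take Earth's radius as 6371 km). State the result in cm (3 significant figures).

≈ 8.51 cm

Draor: ice volume = 1.91×10^4 km² × 1800 m = 3.438×10^4 km³; 3.438×10^4 × (920/1028) = 3.077×10^4 km³ of water.
Spread over 3.62×10^14 m² of ocean, Δh = 3.077×10^13 / 3.62×10^14 = 0.0851 m = 8.51 cm.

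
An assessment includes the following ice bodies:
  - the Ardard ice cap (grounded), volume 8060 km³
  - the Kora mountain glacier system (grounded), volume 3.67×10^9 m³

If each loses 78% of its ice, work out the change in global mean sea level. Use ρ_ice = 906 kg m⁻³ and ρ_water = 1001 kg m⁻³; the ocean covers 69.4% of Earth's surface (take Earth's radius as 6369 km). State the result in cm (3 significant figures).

≈ 1.61 cm

Ardard: 0.78 × 8060 km³ × (906/1001) = 5690 km³ of water.
Kora: 0.78 × 3.67×10^9 m³ × (906/1001) = 2.591×10^9 m³ of water.
Total added water ≈ 5.693×10^12 m³ over 3.54×10^14 m² → Δh = 0.0161 m = 1.61 cm.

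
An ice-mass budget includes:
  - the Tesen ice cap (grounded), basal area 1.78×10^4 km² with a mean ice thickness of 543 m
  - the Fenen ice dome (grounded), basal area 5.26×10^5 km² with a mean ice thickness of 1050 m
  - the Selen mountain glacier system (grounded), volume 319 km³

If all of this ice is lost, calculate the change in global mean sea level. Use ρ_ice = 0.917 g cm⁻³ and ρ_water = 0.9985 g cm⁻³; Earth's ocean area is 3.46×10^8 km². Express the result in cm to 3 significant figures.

≈ 149 cm

Tesen: ice volume = 1.78×10^4 km² × 543 m = 9665 km³; 9665 × (917/998.5) = 8876 km³ of water.
Fenen: ice volume = 5.26×10^5 km² × 1050 m = 5.523×10^5 km³; 5.523×10^5 × (917/998.5) = 5.072×10^5 km³ of water.
Selen: 319 km³ × (917/998.5) = 293.0 km³ of water.
Total added water ≈ 5.164×10^14 m³ over 3.46×10^14 m² → Δh = 1.49 m = 149 cm.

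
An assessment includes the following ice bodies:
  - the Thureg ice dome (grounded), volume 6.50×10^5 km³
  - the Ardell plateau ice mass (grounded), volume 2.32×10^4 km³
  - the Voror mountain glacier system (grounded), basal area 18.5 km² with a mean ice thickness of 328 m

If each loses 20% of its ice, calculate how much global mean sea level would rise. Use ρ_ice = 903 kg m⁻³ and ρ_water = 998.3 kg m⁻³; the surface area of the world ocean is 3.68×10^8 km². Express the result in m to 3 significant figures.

Thureg: 0.2 × 6.50×10^5 km³ × (903/998.3) = 1.176×10^5 km³ of water.
Ardell: 0.2 × 2.32×10^4 km³ × (903/998.3) = 4197 km³ of water.
Voror: ice volume = 18.5 km² × 328 m = 6.068 km³; 0.2 × 6.068 × (903/998.3) = 1.098 km³ of water.
Total added water ≈ 1.218×10^14 m³ over 3.68×10^14 m² → Δh = 0.331 m.

≈ 0.331 m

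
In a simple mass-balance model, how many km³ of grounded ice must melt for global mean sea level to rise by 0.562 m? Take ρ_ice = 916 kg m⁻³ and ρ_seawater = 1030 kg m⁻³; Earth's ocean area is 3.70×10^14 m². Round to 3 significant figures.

≈ 2.34×10^5 km³

Required water volume = Δh × A = 0.562 m × 3.70×10^14 m² = 2.079×10^14 m³ = 2.079×10^5 km³.
Ice volume = water volume × ρ_w/ρ_ice = 2.079×10^5 × 1030/916 = 2.34×10^5 km³.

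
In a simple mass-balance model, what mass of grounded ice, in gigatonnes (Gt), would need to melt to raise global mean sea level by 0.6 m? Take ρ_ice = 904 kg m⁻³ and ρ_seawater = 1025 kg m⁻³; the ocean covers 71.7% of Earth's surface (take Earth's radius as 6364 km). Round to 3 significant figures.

≈ 2.24×10^5 Gt

Required water volume = Δh × A = 0.6 m × 3.65×10^14 m² = 2.189×10^14 m³.
ρ_w = 1025 kg m⁻³, so the mass of water = 2.189×10^14 m³ × 1025 kg m⁻³ = 2.244×10^17 kg = 2.24×10^5 Gt (and the same mass of ice, by conservation).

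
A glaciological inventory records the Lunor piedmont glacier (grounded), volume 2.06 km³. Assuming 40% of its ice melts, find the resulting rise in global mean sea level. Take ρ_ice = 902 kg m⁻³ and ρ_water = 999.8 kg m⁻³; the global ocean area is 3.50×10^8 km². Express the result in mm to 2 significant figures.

≈ 2.1×10^-3 mm

Lunor: 0.4 × 2.06 km³ × (902/999.8) = 0.7434 km³ of water.
Spread over 3.50×10^14 m² of ocean, Δh = 7.434×10^8 / 3.50×10^14 = 2.12×10^-6 m = 2.1×10^-3 mm.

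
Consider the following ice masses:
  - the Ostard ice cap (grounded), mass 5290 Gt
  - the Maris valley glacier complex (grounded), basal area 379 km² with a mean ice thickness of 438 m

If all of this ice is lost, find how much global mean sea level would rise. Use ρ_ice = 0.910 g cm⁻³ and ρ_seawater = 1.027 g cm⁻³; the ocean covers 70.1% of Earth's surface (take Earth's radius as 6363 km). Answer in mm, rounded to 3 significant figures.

Ostard: 5290 Gt = 5.290×10^15 kg; dividing by ρ_w = 1.027 g cm⁻³ = 1027 kg m⁻³ gives 5.151×10^12 m³ of water.
Maris: ice volume = 379 km² × 438 m = 166.0 km³; 166.0 × (910/1027) = 147.1 km³ of water.
Total added water ≈ 5.298×10^12 m³ over 3.57×10^14 m² → Δh = 0.0149 m = 14.9 mm.

≈ 14.9 mm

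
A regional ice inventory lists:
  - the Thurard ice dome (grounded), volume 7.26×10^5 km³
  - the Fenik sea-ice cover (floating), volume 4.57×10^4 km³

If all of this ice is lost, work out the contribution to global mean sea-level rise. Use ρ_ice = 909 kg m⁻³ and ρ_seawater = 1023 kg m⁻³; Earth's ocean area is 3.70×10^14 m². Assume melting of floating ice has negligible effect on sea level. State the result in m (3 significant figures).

Thurard: 7.26×10^5 km³ × (909/1023) = 6.451×10^5 km³ of water.
The Fenik sea-ice cover is floating and already displaces its own weight of water, so its melt adds essentially nothing to sea level.
Total added water ≈ 6.451×10^14 m³ over 3.70×10^14 m² → Δh = 1.74 m.

≈ 1.74 m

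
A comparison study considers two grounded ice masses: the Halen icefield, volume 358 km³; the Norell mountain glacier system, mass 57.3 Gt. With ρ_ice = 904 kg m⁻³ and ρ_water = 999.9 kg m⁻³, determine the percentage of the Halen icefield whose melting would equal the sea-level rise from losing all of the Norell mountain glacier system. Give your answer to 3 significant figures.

≈ 17.7 %

Equal sea-level rise means equal mass of meltwater, i.e. equal mass of ice lost.
Ice mass of Norell: 5.730×10^13 kg; ice mass of Halen: 3.236×10^14 kg.
Fraction required = 5.730×10^13 / 3.236×10^14 = 0.177 → 17.7 %.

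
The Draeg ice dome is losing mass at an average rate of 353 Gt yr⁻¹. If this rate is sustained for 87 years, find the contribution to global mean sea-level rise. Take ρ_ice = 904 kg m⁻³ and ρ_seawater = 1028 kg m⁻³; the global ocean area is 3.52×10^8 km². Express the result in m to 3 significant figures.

≈ 0.0849 m

Total mass lost = 353 Gt/yr × 87 yr = 3.071×10^4 Gt = 3.071×10^16 kg.
ρ_w = 1028 kg m⁻³, so water volume = 3.071×10^16 / 1028 = 2.987×10^13 m³.
Δh = 2.987×10^13 / 3.52×10^14 = 0.0849 m.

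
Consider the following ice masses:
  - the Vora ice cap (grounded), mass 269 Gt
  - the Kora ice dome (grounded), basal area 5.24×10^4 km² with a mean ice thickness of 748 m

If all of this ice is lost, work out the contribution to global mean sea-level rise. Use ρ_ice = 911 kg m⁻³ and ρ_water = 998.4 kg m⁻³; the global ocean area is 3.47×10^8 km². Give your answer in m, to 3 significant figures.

≈ 0.104 m

Vora: 269 Gt = 2.690×10^14 kg; dividing by ρ_w = 998.4 kg m⁻³ gives 2.694×10^11 m³ of water.
Kora: ice volume = 5.24×10^4 km² × 748 m = 3.920×10^4 km³; 3.920×10^4 × (911/998.4) = 3.576×10^4 km³ of water.
Total added water ≈ 3.603×10^13 m³ over 3.47×10^14 m² → Δh = 0.104 m.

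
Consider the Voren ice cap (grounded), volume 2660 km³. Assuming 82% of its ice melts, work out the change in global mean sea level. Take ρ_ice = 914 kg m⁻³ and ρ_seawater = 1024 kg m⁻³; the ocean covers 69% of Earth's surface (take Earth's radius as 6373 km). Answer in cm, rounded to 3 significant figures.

Voren: 0.82 × 2660 km³ × (914/1024) = 1947 km³ of water.
Spread over 3.52×10^14 m² of ocean, Δh = 1.947×10^12 / 3.52×10^14 = 5.53×10^-3 m = 0.553 cm.

≈ 0.553 cm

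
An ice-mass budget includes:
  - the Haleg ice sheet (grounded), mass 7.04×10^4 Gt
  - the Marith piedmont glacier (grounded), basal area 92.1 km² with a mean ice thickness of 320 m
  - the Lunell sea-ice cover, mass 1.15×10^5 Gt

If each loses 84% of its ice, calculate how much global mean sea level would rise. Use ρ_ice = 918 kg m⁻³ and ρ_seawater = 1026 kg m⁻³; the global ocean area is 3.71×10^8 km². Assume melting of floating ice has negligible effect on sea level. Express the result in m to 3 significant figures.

Haleg: 0.84 × 7.04×10^4 Gt = 5.914×10^16 kg; dividing by ρ_w = 1026 kg m⁻³ gives 5.764×10^13 m³ of water.
Marith: ice volume = 92.1 km² × 320 m = 29.47 km³; 0.84 × 29.47 × (918/1026) = 22.15 km³ of water.
The Lunell sea-ice cover is floating and already displaces its own weight of water, so its melt adds essentially nothing to sea level.
Total added water ≈ 5.766×10^13 m³ over 3.71×10^14 m² → Δh = 0.155 m.

≈ 0.155 m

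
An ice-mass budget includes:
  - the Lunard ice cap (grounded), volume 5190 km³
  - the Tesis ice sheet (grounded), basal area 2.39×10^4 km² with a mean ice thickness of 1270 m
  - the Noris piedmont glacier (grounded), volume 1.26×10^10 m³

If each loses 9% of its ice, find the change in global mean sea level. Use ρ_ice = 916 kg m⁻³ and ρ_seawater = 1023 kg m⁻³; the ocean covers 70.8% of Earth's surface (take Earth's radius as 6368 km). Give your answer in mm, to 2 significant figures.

Lunard: 0.09 × 5190 km³ × (916/1023) = 418.2 km³ of water.
Tesis: ice volume = 2.39×10^4 km² × 1270 m = 3.035×10^4 km³; 0.09 × 3.035×10^4 × (916/1023) = 2446 km³ of water.
Noris: 0.09 × 1.26×10^10 m³ × (916/1023) = 1.015×10^9 m³ of water.
Total added water ≈ 2.865×10^12 m³ over 3.61×10^14 m² → Δh = 7.94×10^-3 m = 7.9 mm.

≈ 7.9 mm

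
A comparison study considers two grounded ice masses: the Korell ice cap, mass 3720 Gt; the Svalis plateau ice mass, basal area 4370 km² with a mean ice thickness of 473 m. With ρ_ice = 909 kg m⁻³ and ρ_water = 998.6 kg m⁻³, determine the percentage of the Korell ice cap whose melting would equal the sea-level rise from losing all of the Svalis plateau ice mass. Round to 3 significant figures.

≈ 50.5 %

Equal sea-level rise means equal mass of meltwater, i.e. equal mass of ice lost.
Ice mass of Svalis: 1.879×10^15 kg; ice mass of Korell: 3.720×10^15 kg.
Fraction required = 1.879×10^15 / 3.720×10^15 = 0.505 → 50.5 %.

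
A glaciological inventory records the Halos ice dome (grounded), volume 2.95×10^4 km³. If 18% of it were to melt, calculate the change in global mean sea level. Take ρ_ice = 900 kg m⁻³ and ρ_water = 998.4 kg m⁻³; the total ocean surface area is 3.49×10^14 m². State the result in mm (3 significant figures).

Halos: 0.18 × 2.95×10^4 km³ × (900/998.4) = 4787 km³ of water.
Spread over 3.49×10^14 m² of ocean, Δh = 4.787×10^12 / 3.49×10^14 = 0.0137 m = 13.7 mm.

≈ 13.7 mm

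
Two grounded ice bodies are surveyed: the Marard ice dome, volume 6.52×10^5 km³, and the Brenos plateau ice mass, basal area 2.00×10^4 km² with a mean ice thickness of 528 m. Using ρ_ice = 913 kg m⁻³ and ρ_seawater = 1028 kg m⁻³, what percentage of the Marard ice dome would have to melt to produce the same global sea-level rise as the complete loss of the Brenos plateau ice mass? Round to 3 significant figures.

≈ 1.62 %

Equal sea-level rise means equal mass of meltwater, i.e. equal mass of ice lost.
Ice mass of Brenos: 9.641×10^15 kg; ice mass of Marard: 5.953×10^17 kg.
Fraction required = 9.641×10^15 / 5.953×10^17 = 0.0162 → 1.62 %.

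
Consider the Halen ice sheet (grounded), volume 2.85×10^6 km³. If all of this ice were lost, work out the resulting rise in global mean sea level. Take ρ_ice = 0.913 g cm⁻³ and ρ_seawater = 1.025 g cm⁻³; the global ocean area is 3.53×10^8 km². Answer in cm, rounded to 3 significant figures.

Halen: 2.85×10^6 km³ × (913/1025) = 2.539×10^6 km³ of water.
Spread over 3.53×10^14 m² of ocean, Δh = 2.539×10^15 / 3.53×10^14 = 7.19 m = 719 cm.

≈ 719 cm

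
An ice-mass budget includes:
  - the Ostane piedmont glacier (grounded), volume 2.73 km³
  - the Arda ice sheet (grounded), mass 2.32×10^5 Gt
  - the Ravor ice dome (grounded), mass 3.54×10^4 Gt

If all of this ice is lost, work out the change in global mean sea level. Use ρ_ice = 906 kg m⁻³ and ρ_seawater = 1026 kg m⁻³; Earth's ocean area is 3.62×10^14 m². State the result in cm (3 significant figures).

≈ 72.0 cm

Ostane: 2.73 km³ × (906/1026) = 2.411 km³ of water.
Arda: 2.32×10^5 Gt = 2.320×10^17 kg; dividing by ρ_w = 1026 kg m⁻³ gives 2.261×10^14 m³ of water.
Ravor: 3.54×10^4 Gt = 3.540×10^16 kg; dividing by ρ_w = 1026 kg m⁻³ gives 3.450×10^13 m³ of water.
Total added water ≈ 2.606×10^14 m³ over 3.62×10^14 m² → Δh = 0.720 m = 72.0 cm.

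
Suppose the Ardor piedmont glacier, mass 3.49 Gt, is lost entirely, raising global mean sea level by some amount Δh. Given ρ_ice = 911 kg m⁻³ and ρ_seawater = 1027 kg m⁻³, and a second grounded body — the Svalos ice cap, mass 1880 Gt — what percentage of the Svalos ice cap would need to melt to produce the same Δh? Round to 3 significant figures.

Equal sea-level rise means equal mass of meltwater, i.e. equal mass of ice lost.
Ice mass of Ardor: 3.490×10^12 kg; ice mass of Svalos: 1.880×10^15 kg.
Fraction required = 3.490×10^12 / 1.880×10^15 = 1.86×10^-3 → 0.186 %.

≈ 0.186 %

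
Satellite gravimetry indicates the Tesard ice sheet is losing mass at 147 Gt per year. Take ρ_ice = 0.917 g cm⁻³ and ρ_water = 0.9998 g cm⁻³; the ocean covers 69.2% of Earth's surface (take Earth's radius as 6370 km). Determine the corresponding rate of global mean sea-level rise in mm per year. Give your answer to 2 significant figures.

≈ 0.42 mm/yr

ρ_w = 0.9998 g cm⁻³ = 999.8 kg m⁻³. Annual water volume added = 147 Gt / ρ_w = 1.470×10^14 kg / 999.8 kg m⁻³ = 1.470×10^11 m³.
Δh per year = 1.470×10^11 / 3.53×10^14 = 4.17×10^-4 m = 0.42 mm.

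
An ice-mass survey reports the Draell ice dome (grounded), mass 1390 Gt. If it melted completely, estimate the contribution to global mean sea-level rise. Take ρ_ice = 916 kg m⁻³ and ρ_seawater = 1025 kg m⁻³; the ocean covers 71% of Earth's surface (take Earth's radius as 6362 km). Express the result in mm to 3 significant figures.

Draell: 1390 Gt = 1.390×10^15 kg; dividing by ρ_w = 1025 kg m⁻³ gives 1.356×10^12 m³ of water.
Spread over 3.61×10^14 m² of ocean, Δh = 1.356×10^12 / 3.61×10^14 = 3.76×10^-3 m = 3.76 mm.

≈ 3.76 mm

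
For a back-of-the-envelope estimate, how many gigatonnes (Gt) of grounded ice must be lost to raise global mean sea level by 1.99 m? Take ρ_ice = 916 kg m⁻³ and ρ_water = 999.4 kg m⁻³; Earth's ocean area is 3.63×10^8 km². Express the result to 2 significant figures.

Required water volume = Δh × A = 1.99 m × 3.63×10^14 m² = 7.224×10^14 m³.
ρ_w = 999.4 kg m⁻³, so the mass of water = 7.224×10^14 m³ × 999.4 kg m⁻³ = 7.219×10^17 kg = 7.2×10^5 Gt (and the same mass of ice, by conservation).

≈ 7.2×10^5 Gt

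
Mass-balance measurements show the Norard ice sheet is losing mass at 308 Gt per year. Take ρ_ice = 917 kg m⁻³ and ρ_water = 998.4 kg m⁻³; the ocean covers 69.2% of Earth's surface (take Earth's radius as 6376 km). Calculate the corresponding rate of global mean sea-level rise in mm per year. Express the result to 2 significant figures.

ρ_w = 998.4 kg m⁻³. Annual water volume added = 308 Gt / ρ_w = 3.080×10^14 kg / 998.4 kg m⁻³ = 3.085×10^11 m³.
Δh per year = 3.085×10^11 / 3.54×10^14 = 8.73×10^-4 m = 0.87 mm.

≈ 0.87 mm/yr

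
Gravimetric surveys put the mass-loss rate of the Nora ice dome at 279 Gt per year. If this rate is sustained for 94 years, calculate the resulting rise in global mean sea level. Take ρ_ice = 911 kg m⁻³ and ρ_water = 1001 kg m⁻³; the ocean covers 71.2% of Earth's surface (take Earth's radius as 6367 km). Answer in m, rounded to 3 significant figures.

≈ 0.0722 m

Total mass lost = 279 Gt/yr × 94 yr = 2.623×10^4 Gt = 2.623×10^16 kg.
ρ_w = 1001 kg m⁻³, so water volume = 2.623×10^16 / 1001 = 2.620×10^13 m³.
Δh = 2.620×10^13 / 3.63×10^14 = 0.0722 m.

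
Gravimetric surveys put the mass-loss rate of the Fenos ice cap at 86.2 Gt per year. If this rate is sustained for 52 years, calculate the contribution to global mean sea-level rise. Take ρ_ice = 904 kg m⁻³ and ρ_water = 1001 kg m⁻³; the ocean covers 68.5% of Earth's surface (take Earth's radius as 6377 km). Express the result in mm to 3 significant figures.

≈ 12.8 mm

Total mass lost = 86.2 Gt/yr × 52 yr = 4482 Gt = 4.482×10^15 kg.
ρ_w = 1001 kg m⁻³, so water volume = 4.482×10^15 / 1001 = 4.478×10^12 m³.
Δh = 4.478×10^12 / 3.50×10^14 = 0.0128 m = 12.8 mm.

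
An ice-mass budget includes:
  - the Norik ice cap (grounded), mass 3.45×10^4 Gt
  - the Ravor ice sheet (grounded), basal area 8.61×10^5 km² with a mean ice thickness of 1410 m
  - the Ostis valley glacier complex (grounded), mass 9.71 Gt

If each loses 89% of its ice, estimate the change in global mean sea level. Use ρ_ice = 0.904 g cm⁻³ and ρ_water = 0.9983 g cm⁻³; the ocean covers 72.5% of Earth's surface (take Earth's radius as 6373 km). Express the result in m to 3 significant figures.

Norik: 0.89 × 3.45×10^4 Gt = 3.070×10^16 kg; dividing by ρ_w = 0.9983 g cm⁻³ = 998.3 kg m⁻³ gives 3.076×10^13 m³ of water.
Ravor: ice volume = 8.61×10^5 km² × 1410 m = 1.214×10^6 km³; 0.89 × 1.214×10^6 × (904/998.3) = 9.784×10^5 km³ of water.
Ostis: 0.89 × 9.71 Gt = 8.642×10^12 kg; dividing by ρ_w = 998.3 kg m⁻³ gives 8.657×10^9 m³ of water.
Total added water ≈ 1.009×10^15 m³ over 3.70×10^14 m² → Δh = 2.73 m.

≈ 2.73 m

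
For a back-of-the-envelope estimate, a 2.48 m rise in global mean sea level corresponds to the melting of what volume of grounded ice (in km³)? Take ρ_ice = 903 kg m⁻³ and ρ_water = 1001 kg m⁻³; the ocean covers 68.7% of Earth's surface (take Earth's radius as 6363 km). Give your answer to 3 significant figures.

Required water volume = Δh × A = 2.48 m × 3.50×10^14 m² = 8.668×10^14 m³ = 8.668×10^5 km³.
Ice volume = water volume × ρ_w/ρ_ice = 8.668×10^5 × 1001/903 = 9.61×10^5 km³.

≈ 9.61×10^5 km³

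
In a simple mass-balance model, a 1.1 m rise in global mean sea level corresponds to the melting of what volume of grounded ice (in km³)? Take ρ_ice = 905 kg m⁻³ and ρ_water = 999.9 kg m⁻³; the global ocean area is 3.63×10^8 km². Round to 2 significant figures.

≈ 4.4×10^5 km³

Required water volume = Δh × A = 1.1 m × 3.63×10^14 m² = 3.993×10^14 m³ = 3.993×10^5 km³.
Ice volume = water volume × ρ_w/ρ_ice = 3.993×10^5 × 999.9/905 = 4.4×10^5 km³.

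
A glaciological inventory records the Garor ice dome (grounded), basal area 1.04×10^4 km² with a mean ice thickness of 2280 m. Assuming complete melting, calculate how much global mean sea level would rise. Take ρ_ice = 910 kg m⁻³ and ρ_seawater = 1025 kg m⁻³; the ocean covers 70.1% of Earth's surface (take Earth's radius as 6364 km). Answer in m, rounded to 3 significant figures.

Garor: ice volume = 1.04×10^4 km² × 2280 m = 2.371×10^4 km³; 2.371×10^4 × (910/1025) = 2.105×10^4 km³ of water.
Spread over 3.57×10^14 m² of ocean, Δh = 2.105×10^13 / 3.57×10^14 = 0.0590 m.

≈ 0.0590 m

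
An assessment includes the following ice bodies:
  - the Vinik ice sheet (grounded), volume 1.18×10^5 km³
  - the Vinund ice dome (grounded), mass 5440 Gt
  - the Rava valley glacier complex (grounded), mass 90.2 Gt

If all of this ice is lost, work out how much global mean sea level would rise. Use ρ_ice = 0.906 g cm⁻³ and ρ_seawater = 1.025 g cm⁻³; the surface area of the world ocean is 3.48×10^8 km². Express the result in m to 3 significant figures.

Vinik: 1.18×10^5 km³ × (906/1025) = 1.043×10^5 km³ of water.
Vinund: 5440 Gt = 5.440×10^15 kg; dividing by ρ_w = 1.025 g cm⁻³ = 1025 kg m⁻³ gives 5.307×10^12 m³ of water.
Rava: 90.2 Gt = 9.020×10^13 kg; dividing by ρ_w = 1025 kg m⁻³ gives 8.800×10^10 m³ of water.
Total added water ≈ 1.097×10^14 m³ over 3.48×10^14 m² → Δh = 0.315 m.

≈ 0.315 m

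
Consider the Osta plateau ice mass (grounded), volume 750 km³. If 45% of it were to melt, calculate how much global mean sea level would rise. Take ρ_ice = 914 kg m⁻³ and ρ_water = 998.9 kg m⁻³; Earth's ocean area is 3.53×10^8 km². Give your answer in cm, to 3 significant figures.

Osta: 0.45 × 750 km³ × (914/998.9) = 308.8 km³ of water.
Spread over 3.53×10^14 m² of ocean, Δh = 3.088×10^11 / 3.53×10^14 = 8.75×10^-4 m = 0.0875 cm.

≈ 0.0875 cm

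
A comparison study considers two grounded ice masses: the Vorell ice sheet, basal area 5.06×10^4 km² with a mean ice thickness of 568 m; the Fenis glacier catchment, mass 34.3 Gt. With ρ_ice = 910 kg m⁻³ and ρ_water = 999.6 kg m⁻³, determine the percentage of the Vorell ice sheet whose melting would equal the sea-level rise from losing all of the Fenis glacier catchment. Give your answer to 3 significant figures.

≈ 0.131 %

Equal sea-level rise means equal mass of meltwater, i.e. equal mass of ice lost.
Ice mass of Fenis: 3.430×10^13 kg; ice mass of Vorell: 2.615×10^16 kg.
Fraction required = 3.430×10^13 / 2.615×10^16 = 1.31×10^-3 → 0.131 %.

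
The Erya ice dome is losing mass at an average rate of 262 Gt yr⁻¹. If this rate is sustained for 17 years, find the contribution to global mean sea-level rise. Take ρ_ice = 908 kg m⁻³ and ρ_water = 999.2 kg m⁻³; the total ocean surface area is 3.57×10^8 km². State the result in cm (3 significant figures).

≈ 1.25 cm

Total mass lost = 262 Gt/yr × 17 yr = 4454 Gt = 4.454×10^15 kg.
ρ_w = 999.2 kg m⁻³, so water volume = 4.454×10^15 / 999.2 = 4.458×10^12 m³.
Δh = 4.458×10^12 / 3.57×10^14 = 0.0125 m = 1.25 cm.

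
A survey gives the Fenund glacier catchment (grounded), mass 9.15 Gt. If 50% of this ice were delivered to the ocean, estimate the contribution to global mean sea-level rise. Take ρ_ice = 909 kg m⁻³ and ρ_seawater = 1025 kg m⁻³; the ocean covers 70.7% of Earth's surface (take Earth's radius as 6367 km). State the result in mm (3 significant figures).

Fenund: 0.5 × 9.15 Gt = 4.575×10^12 kg; dividing by ρ_w = 1025 kg m⁻³ gives 4.463×10^9 m³ of water.
Spread over 3.60×10^14 m² of ocean, Δh = 4.463×10^9 / 3.60×10^14 = 1.24×10^-5 m = 0.0124 mm.

≈ 0.0124 mm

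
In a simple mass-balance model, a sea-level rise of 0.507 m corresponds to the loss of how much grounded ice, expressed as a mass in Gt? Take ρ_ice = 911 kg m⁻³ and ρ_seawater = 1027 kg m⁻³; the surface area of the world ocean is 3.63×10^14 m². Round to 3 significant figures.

Required water volume = Δh × A = 0.507 m × 3.63×10^14 m² = 1.840×10^14 m³.
ρ_w = 1027 kg m⁻³, so the mass of water = 1.840×10^14 m³ × 1027 kg m⁻³ = 1.890×10^17 kg = 1.89×10^5 Gt (and the same mass of ice, by conservation).

≈ 1.89×10^5 Gt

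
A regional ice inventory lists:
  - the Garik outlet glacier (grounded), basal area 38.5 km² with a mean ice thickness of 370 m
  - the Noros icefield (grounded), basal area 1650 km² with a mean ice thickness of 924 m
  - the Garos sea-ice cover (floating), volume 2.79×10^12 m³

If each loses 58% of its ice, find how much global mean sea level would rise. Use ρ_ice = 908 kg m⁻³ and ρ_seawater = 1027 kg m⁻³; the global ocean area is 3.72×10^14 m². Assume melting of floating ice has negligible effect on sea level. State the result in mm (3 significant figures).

≈ 2.12 mm

Garik: ice volume = 38.5 km² × 370 m = 14.24 km³; 0.58 × 14.24 × (908/1027) = 7.305 km³ of water.
Noros: ice volume = 1650 km² × 924 m = 1525 km³; 0.58 × 1525 × (908/1027) = 781.8 km³ of water.
The Garos sea-ice cover is floating and already displaces its own weight of water, so its melt adds essentially nothing to sea level.
Total added water ≈ 7.891×10^11 m³ over 3.72×10^14 m² → Δh = 2.12×10^-3 m = 2.12 mm.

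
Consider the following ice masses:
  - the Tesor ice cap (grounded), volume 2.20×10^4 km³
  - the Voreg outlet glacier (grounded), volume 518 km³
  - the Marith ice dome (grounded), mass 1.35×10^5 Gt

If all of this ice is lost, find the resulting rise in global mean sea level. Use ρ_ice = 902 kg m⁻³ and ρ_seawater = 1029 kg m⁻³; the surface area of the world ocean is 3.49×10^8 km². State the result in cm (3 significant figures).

Tesor: 2.20×10^4 km³ × (902/1029) = 1.928×10^4 km³ of water.
Voreg: 518 km³ × (902/1029) = 454.1 km³ of water.
Marith: 1.35×10^5 Gt = 1.350×10^17 kg; dividing by ρ_w = 1029 kg m⁻³ gives 1.312×10^14 m³ of water.
Total added water ≈ 1.509×10^14 m³ over 3.49×10^14 m² → Δh = 0.432 m = 43.2 cm.

≈ 43.2 cm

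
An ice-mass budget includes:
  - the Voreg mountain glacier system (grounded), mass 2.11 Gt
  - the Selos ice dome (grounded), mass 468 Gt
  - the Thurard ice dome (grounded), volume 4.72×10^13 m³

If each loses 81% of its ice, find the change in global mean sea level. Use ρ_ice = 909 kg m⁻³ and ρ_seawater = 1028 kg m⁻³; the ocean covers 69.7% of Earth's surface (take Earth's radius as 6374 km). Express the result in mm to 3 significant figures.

Voreg: 0.81 × 2.11 Gt = 1.709×10^12 kg; dividing by ρ_w = 1028 kg m⁻³ gives 1.663×10^9 m³ of water.
Selos: 0.81 × 468 Gt = 3.791×10^14 kg; dividing by ρ_w = 1028 kg m⁻³ gives 3.688×10^11 m³ of water.
Thurard: 0.81 × 4.72×10^13 m³ × (909/1028) = 3.381×10^13 m³ of water.
Total added water ≈ 3.418×10^13 m³ over 3.56×10^14 m² → Δh = 0.0960 m = 96.0 mm.

≈ 96.0 mm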